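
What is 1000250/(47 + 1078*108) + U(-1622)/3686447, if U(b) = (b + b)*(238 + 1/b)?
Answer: 3597444846780/429364168537 ≈ 8.3785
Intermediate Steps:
U(b) = 2*b*(238 + 1/b) (U(b) = (2*b)*(238 + 1/b) = 2*b*(238 + 1/b))
1000250/(47 + 1078*108) + U(-1622)/3686447 = 1000250/(47 + 1078*108) + (2 + 476*(-1622))/3686447 = 1000250/(47 + 116424) + (2 - 772072)*(1/3686447) = 1000250/116471 - 772070*1/3686447 = 1000250*(1/116471) - 772070/3686447 = 1000250/116471 - 772070/3686447 = 3597444846780/429364168537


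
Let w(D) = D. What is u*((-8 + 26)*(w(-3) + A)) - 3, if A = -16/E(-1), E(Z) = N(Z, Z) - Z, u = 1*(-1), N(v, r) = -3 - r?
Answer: -237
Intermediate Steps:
u = -1
E(Z) = -3 - 2*Z (E(Z) = (-3 - Z) - Z = -3 - 2*Z)
A = 16 (A = -16/(-3 - 2*(-1)) = -16/(-3 + 2) = -16/(-1) = -16*(-1) = 16)
u*((-8 + 26)*(w(-3) + A)) - 3 = -(-8 + 26)*(-3 + 16) - 3 = -18*13 - 3 = -1*234 - 3 = -234 - 3 = -237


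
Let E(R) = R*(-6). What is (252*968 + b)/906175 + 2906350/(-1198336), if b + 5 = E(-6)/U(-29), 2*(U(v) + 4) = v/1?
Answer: -1732601030805/803567572352 ≈ -2.1561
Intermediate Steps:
U(v) = -4 + v/2 (U(v) = -4 + (v/1)/2 = -4 + (v*1)/2 = -4 + v/2)
E(R) = -6*R
b = -257/37 (b = -5 + (-6*(-6))/(-4 + (½)*(-29)) = -5 + 36/(-4 - 29/2) = -5 + 36/(-37/2) = -5 + 36*(-2/37) = -5 - 72/37 = -257/37 ≈ -6.9459)
(252*968 + b)/906175 + 2906350/(-1198336) = (252*968 - 257/37)/906175 + 2906350/(-1198336) = (243936 - 257/37)*(1/906175) + 2906350*(-1/1198336) = (9025375/37)*(1/906175) - 1453175/599168 = 361015/1341139 - 1453175/599168 = -1732601030805/803567572352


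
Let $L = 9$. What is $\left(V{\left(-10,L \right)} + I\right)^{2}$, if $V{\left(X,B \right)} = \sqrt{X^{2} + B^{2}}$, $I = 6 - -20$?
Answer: $\left(26 + \sqrt{181}\right)^{2} \approx 1556.6$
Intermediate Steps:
$I = 26$ ($I = 6 + 20 = 26$)
$V{\left(X,B \right)} = \sqrt{B^{2} + X^{2}}$
$\left(V{\left(-10,L \right)} + I\right)^{2} = \left(\sqrt{9^{2} + \left(-10\right)^{2}} + 26\right)^{2} = \left(\sqrt{81 + 100} + 26\right)^{2} = \left(\sqrt{181} + 26\right)^{2} = \left(26 + \sqrt{181}\right)^{2}$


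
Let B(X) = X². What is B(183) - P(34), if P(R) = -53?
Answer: 33542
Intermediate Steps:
B(183) - P(34) = 183² - 1*(-53) = 33489 + 53 = 33542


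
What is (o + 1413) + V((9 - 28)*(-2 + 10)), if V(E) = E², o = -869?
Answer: 23648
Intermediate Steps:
(o + 1413) + V((9 - 28)*(-2 + 10)) = (-869 + 1413) + ((9 - 28)*(-2 + 10))² = 544 + (-19*8)² = 544 + (-152)² = 544 + 23104 = 23648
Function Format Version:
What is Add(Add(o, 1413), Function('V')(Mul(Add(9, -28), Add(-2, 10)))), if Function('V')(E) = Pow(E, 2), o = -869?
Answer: 23648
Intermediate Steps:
Add(Add(o, 1413), Function('V')(Mul(Add(9, -28), Add(-2, 10)))) = Add(Add(-869, 1413), Pow(Mul(Add(9, -28), Add(-2, 10)), 2)) = Add(544, Pow(Mul(-19, 8), 2)) = Add(544, Pow(-152, 2)) = Add(544, 23104) = 23648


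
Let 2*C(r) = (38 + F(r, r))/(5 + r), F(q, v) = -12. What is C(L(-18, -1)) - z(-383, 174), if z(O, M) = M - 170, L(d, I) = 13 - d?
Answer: -131/36 ≈ -3.6389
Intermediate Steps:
z(O, M) = -170 + M
C(r) = 13/(5 + r) (C(r) = ((38 - 12)/(5 + r))/2 = (26/(5 + r))/2 = 13/(5 + r))
C(L(-18, -1)) - z(-383, 174) = 13/(5 + (13 - 1*(-18))) - (-170 + 174) = 13/(5 + (13 + 18)) - 1*4 = 13/(5 + 31) - 4 = 13/36 - 4 = -131/36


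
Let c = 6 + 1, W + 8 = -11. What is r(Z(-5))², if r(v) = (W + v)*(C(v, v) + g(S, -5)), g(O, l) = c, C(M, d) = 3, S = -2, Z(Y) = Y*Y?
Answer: 3600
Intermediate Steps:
W = -19 (W = -8 - 11 = -19)
Z(Y) = Y²
c = 7
g(O, l) = 7
r(v) = -190 + 10*v (r(v) = (-19 + v)*(3 + 7) = (-19 + v)*10 = -190 + 10*v)
r(Z(-5))² = (-190 + 10*(-5)²)² = (-190 + 10*25)² = (-190 + 250)² = 60² = 3600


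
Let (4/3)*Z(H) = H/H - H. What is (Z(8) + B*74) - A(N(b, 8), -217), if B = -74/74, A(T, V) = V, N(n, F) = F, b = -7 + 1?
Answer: 551/4 ≈ 137.75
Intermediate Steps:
b = -6
B = -1 (B = -74*1/74 = -1)
Z(H) = ¾ - 3*H/4 (Z(H) = 3*(H/H - H)/4 = 3*(1 - H)/4 = ¾ - 3*H/4)
(Z(8) + B*74) - A(N(b, 8), -217) = ((¾ - ¾*8) - 1*74) - 1*(-217) = ((¾ - 6) - 74) + 217 = (-21/4 - 74) + 217 = -317/4 + 217 = 551/4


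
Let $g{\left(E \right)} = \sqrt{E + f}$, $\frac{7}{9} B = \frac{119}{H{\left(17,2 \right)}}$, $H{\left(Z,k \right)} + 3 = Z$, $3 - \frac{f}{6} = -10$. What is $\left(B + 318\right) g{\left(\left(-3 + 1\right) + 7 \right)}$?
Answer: $\frac{4605 \sqrt{83}}{14} \approx 2996.7$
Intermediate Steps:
$f = 78$ ($f = 18 - -60 = 18 + 60 = 78$)
$H{\left(Z,k \right)} = -3 + Z$
$B = \frac{153}{14}$ ($B = \frac{9 \frac{119}{-3 + 17}}{7} = \frac{9 \cdot \frac{119}{14}}{7} = \frac{9 \cdot 119 \cdot \frac{1}{14}}{7} = \frac{9}{7} \cdot \frac{17}{2} = \frac{153}{14} \approx 10.929$)
$g{\left(E \right)} = \sqrt{78 + E}$ ($g{\left(E \right)} = \sqrt{E + 78} = \sqrt{78 + E}$)
$\left(B + 318\right) g{\left(\left(-3 + 1\right) + 7 \right)} = \left(\frac{153}{14} + 318\right) \sqrt{78 + \left(\left(-3 + 1\right) + 7\right)} = \frac{4605 \sqrt{78 + \left(-2 + 7\right)}}{14} = \frac{4605 \sqrt{78 + 5}}{14} = \frac{4605 \sqrt{83}}{14}$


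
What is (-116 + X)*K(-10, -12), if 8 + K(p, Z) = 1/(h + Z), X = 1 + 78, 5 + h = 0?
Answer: 5069/17 ≈ 298.18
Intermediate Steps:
h = -5 (h = -5 + 0 = -5)
X = 79
K(p, Z) = -8 + 1/(-5 + Z)
(-116 + X)*K(-10, -12) = (-116 + 79)*((41 - 8*(-12))/(-5 - 12)) = -37*(41 + 96)/(-17) = -(-37)*137/17 = -37*(-137/17) = 5069/17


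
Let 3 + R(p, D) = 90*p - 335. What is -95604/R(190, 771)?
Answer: -47802/8381 ≈ -5.7036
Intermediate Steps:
R(p, D) = -338 + 90*p (R(p, D) = -3 + (90*p - 335) = -3 + (-335 + 90*p) = -338 + 90*p)
-95604/R(190, 771) = -95604/(-338 + 90*190) = -95604/(-338 + 17100) = -95604/16762 = -95604*1/16762 = -47802/8381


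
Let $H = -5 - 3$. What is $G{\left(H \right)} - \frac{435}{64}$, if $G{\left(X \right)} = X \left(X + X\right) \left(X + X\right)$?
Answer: $- \frac{131507}{64} \approx -2054.8$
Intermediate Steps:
$H = -8$
$G{\left(X \right)} = 4 X^{3}$ ($G{\left(X \right)} = X 2 X 2 X = 2 X^{2} \cdot 2 X = 4 X^{3}$)
$G{\left(H \right)} - \frac{435}{64} = 4 \left(-8\right)^{3} - \frac{435}{64} = 4 \left(-512\right) - \frac{435}{64} = -2048 - \frac{435}{64} = - \frac{131507}{64}$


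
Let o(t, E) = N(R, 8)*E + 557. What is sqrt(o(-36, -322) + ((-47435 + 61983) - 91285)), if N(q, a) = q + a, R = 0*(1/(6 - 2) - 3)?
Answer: 2*I*sqrt(19689) ≈ 280.63*I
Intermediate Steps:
R = 0 (R = 0*(1/4 - 3) = 0*(-11/4) = 0)
N(q, a) = a + q
o(t, E) = 557 + 8*E (o(t, E) = (8 + 0)*E + 557 = 8*E + 557 = 557 + 8*E)
sqrt(o(-36, -322) + ((-47435 + 61983) - 91285)) = sqrt((557 + 8*(-322)) + ((-47435 + 61983) - 91285)) = sqrt((557 - 2576) + (14548 - 91285)) = sqrt(-2019 - 76737) = sqrt(-78756) = 2*I*sqrt(19689)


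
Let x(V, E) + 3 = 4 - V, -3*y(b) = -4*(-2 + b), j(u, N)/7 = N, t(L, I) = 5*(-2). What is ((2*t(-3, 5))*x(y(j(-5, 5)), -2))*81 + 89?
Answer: 69749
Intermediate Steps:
t(L, I) = -10
j(u, N) = 7*N
y(b) = -8/3 + 4*b/3 (y(b) = -(-4)*(-2 + b)/3 = -(8 - 4*b)/3 = -8/3 + 4*b/3)
x(V, E) = 1 - V (x(V, E) = -3 + (4 - V) = 1 - V)
((2*t(-3, 5))*x(y(j(-5, 5)), -2))*81 + 89 = ((2*(-10))*(1 - (-8/3 + 4*(7*5)/3)))*81 + 89 = -20*(1 - (-8/3 + (4/3)*35))*81 + 89 = -20*(1 - (-8/3 + 140/3))*81 + 89 = -20*(1 - 1*44)*81 + 89 = -20*(1 - 44)*81 + 89 = -20*(-43)*81 + 89 = 860*81 + 89 = 69660 + 89 = 69749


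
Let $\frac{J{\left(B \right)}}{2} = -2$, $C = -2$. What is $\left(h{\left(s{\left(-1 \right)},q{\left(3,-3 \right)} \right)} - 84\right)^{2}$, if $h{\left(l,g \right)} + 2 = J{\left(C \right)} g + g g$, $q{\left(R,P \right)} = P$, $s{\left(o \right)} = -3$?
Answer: $4225$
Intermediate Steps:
$J{\left(B \right)} = -4$ ($J{\left(B \right)} = 2 \left(-2\right) = -4$)
$h{\left(l,g \right)} = -2 + g^{2} - 4 g$ ($h{\left(l,g \right)} = -2 - \left(4 g - g g\right) = -2 + \left(- 4 g + g^{2}\right) = -2 + \left(g^{2} - 4 g\right) = -2 + g^{2} - 4 g$)
$\left(h{\left(s{\left(-1 \right)},q{\left(3,-3 \right)} \right)} - 84\right)^{2} = \left(\left(-2 + \left(-3\right)^{2} - -12\right) - 84\right)^{2} = \left(\left(-2 + 9 + 12\right) - 84\right)^{2} = \left(19 - 84\right)^{2} = \left(-65\right)^{2} = 4225$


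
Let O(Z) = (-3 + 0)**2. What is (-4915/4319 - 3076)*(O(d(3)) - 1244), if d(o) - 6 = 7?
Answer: 16413346365/4319 ≈ 3.8003e+6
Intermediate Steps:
d(o) = 13 (d(o) = 6 + 7 = 13)
O(Z) = 9 (O(Z) = (-3)**2 = 9)
(-4915/4319 - 3076)*(O(d(3)) - 1244) = (-4915/4319 - 3076)*(9 - 1244) = (-4915*1/4319 - 3076)*(-1235) = (-4915/4319 - 3076)*(-1235) = -13290159/4319*(-1235) = 16413346365/4319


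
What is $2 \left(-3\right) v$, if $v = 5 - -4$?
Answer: $-54$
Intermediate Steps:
$v = 9$ ($v = 5 + 4 = 9$)
$2 \left(-3\right) v = 2 \left(-3\right) 9 = \left(-6\right) 9 = -54$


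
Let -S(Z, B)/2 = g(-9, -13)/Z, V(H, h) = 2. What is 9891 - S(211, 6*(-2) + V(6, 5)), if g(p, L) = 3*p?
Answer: 2086947/211 ≈ 9890.8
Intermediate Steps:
S(Z, B) = 54/Z (S(Z, B) = -2*3*(-9)/Z = -(-54)/Z = 54/Z)
9891 - S(211, 6*(-2) + V(6, 5)) = 9891 - 54/211 = 2086947/211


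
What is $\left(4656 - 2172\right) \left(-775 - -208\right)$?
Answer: $-1408428$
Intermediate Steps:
$\left(4656 - 2172\right) \left(-775 - -208\right) = 2484 \left(-775 + \left(-1034 + 1242\right)\right) = 2484 \left(-775 + 208\right) = 2484 \left(-567\right) = -1408428$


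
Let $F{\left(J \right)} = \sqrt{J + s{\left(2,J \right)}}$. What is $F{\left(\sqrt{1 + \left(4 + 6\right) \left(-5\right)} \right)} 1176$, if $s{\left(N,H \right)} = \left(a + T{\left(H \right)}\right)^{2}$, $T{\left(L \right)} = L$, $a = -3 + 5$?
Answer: $1176 \sqrt{-45 + 35 i} \approx 2881.7 + 8398.7 i$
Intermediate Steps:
$a = 2$
$s{\left(N,H \right)} = \left(2 + H\right)^{2}$
$F{\left(J \right)} = \sqrt{J + \left(2 + J\right)^{2}}$
$F{\left(\sqrt{1 + \left(4 + 6\right) \left(-5\right)} \right)} 1176 = \sqrt{\sqrt{1 + \left(4 + 6\right) \left(-5\right)} + \left(2 + \sqrt{1 + \left(4 + 6\right) \left(-5\right)}\right)^{2}} \cdot 1176 = \sqrt{\sqrt{1 + 10 \left(-5\right)} + \left(2 + \sqrt{1 + 10 \left(-5\right)}\right)^{2}} \cdot 1176 = \sqrt{\sqrt{1 - 50} + \left(2 + \sqrt{1 - 50}\right)^{2}} \cdot 1176 = \sqrt{\sqrt{-49} + \left(2 + \sqrt{-49}\right)^{2}} \cdot 1176 = \sqrt{7 i + \left(2 + 7 i\right)^{2}} \cdot 1176 = \sqrt{\left(2 + 7 i\right)^{2} + 7 i} 1176 = 1176 \sqrt{\left(2 + 7 i\right)^{2} + 7 i}$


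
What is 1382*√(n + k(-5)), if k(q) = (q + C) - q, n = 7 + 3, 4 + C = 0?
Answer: 1382*√6 ≈ 3385.2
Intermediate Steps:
C = -4 (C = -4 + 0 = -4)
n = 10
k(q) = -4 (k(q) = (q - 4) - q = (-4 + q) - q = -4)
1382*√(n + k(-5)) = 1382*√(10 - 4) = 1382*√6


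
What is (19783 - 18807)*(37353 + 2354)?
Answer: 38754032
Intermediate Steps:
(19783 - 18807)*(37353 + 2354) = 976*39707 = 38754032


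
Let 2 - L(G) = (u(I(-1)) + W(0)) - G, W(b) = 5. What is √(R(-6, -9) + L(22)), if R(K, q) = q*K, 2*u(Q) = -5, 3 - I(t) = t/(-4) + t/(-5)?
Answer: √302/2 ≈ 8.6891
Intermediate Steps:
I(t) = 3 + 9*t/20 (I(t) = 3 - (t/(-4) + t/(-5)) = 3 - (t*(-¼) + t*(-⅕)) = 3 - (-t/4 - t/5) = 3 - (-9)*t/20 = 3 + 9*t/20)
u(Q) = -5/2 (u(Q) = (½)*(-5) = -5/2)
R(K, q) = K*q
L(G) = -½ + G (L(G) = 2 - ((-5/2 + 5) - G) = 2 - (5/2 - G) = 2 + (-5/2 + G) = -½ + G)
√(R(-6, -9) + L(22)) = √(-6*(-9) + (-½ + 22)) = √(54 + 43/2) = √(151/2) = √302/2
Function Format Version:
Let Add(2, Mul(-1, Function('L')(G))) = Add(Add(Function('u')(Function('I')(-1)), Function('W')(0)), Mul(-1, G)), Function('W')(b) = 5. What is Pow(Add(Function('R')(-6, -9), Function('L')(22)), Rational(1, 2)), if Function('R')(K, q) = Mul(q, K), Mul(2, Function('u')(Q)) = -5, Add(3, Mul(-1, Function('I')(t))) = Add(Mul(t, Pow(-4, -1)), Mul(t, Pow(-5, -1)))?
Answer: Mul(Rational(1, 2), Pow(302, Rational(1, 2))) ≈ 8.6891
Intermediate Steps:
Function('I')(t) = Add(3, Mul(Rational(9, 20), t)) (Function('I')(t) = Add(3, Mul(-1, Add(Mul(t, Pow(-4, -1)), Mul(t, Pow(-5, -1))))) = Add(3, Mul(-1, Add(Mul(t, Rational(-1, 4)), Mul(t, Rational(-1, 5))))) = Add(3, Mul(-1, Add(Mul(Rational(-1, 4), t), Mul(Rational(-1, 5), t)))) = Add(3, Mul(-1, Mul(Rational(-9, 20), t))) = Add(3, Mul(Rational(9, 20), t)))
Function('u')(Q) = Rational(-5, 2) (Function('u')(Q) = Mul(Rational(1, 2), -5) = Rational(-5, 2))
Function('R')(K, q) = Mul(K, q)
Function('L')(G) = Add(Rational(-1, 2), G) (Function('L')(G) = Add(2, Mul(-1, Add(Add(Rational(-5, 2), 5), Mul(-1, G)))) = Add(2, Mul(-1, Add(Rational(5, 2), Mul(-1, G)))) = Add(2, Add(Rational(-5, 2), G)) = Add(Rational(-1, 2), G))
Pow(Add(Function('R')(-6, -9), Function('L')(22)), Rational(1, 2)) = Pow(Add(Mul(-6, -9), Add(Rational(-1, 2), 22)), Rational(1, 2)) = Pow(Add(54, Rational(43, 2)), Rational(1, 2)) = Pow(Rational(151, 2), Rational(1, 2)) = Mul(Rational(1, 2), Pow(302, Rational(1, 2)))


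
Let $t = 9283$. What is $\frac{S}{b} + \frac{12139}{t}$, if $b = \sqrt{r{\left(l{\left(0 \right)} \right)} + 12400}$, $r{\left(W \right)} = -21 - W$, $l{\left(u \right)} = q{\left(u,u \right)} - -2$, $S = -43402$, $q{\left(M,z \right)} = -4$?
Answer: $\frac{12139}{9283} - \frac{43402 \sqrt{12381}}{12381} \approx -388.75$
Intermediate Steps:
$l{\left(u \right)} = -2$ ($l{\left(u \right)} = -4 - -2 = -4 + 2 = -2$)
$b = \sqrt{12381}$ ($b = \sqrt{\left(-21 - -2\right) + 12400} = \sqrt{\left(-21 + 2\right) + 12400} = \sqrt{-19 + 12400} = \sqrt{12381} \approx 111.27$)
$\frac{S}{b} + \frac{12139}{t} = - \frac{43402}{\sqrt{12381}} + \frac{12139}{9283} = - 43402 \frac{\sqrt{12381}}{12381} + 12139 \cdot \frac{1}{9283} = - \frac{43402 \sqrt{12381}}{12381} + \frac{12139}{9283} = \frac{12139}{9283} - \frac{43402 \sqrt{12381}}{12381}$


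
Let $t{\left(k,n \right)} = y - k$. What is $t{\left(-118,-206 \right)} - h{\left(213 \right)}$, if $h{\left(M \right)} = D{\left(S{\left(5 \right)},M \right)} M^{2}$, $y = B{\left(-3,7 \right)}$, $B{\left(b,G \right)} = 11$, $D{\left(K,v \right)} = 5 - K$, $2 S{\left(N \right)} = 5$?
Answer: $- \frac{226587}{2} \approx -1.1329 \cdot 10^{5}$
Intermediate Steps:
$S{\left(N \right)} = \frac{5}{2}$ ($S{\left(N \right)} = \frac{1}{2} \cdot 5 = \frac{5}{2}$)
$y = 11$
$h{\left(M \right)} = \frac{5 M^{2}}{2}$ ($h{\left(M \right)} = \left(5 - \frac{5}{2}\right) M^{2} = \frac{5 M^{2}}{2}$)
$t{\left(k,n \right)} = 11 - k$
$t{\left(-118,-206 \right)} - h{\left(213 \right)} = \left(11 - -118\right) - \frac{5 \cdot 213^{2}}{2} = \left(11 + 118\right) - \frac{5}{2} \cdot 45369 = 129 - \frac{226845}{2} = - \frac{226587}{2}$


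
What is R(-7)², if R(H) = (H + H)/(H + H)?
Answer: 1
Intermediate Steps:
R(H) = 1 (R(H) = (2*H)/((2*H)) = (2*H)*(1/(2*H)) = 1)
R(-7)² = 1² = 1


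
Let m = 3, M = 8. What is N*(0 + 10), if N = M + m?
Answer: 110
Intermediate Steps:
N = 11 (N = 8 + 3 = 11)
N*(0 + 10) = 11*(0 + 10) = 11*10 = 110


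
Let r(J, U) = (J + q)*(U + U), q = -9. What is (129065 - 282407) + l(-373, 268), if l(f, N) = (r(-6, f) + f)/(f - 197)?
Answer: -87415757/570 ≈ -1.5336e+5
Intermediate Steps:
r(J, U) = 2*U*(-9 + J) (r(J, U) = (J - 9)*(U + U) = (-9 + J)*(2*U) = 2*U*(-9 + J))
l(f, N) = -29*f/(-197 + f) (l(f, N) = (2*f*(-9 - 6) + f)/(f - 197) = (2*f*(-15) + f)/(-197 + f) = (-30*f + f)/(-197 + f) = (-29*f)/(-197 + f) = -29*f/(-197 + f))
(129065 - 282407) + l(-373, 268) = (129065 - 282407) - 29*(-373)/(-197 - 373) = -153342 - 29*(-373)/(-570) = -153342 - 29*(-373)*(-1/570) = -153342 - 10817/570 = -87415757/570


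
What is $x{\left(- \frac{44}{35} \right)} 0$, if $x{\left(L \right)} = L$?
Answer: $0$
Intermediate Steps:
$x{\left(- \frac{44}{35} \right)} 0 = - \frac{44}{35} \cdot 0 = \left(-44\right) \frac{1}{35} \cdot 0 = \left(- \frac{44}{35}\right) 0 = 0$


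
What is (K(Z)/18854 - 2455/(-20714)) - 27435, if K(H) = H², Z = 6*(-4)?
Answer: -5357227429013/195270878 ≈ -27435.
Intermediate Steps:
Z = -24
(K(Z)/18854 - 2455/(-20714)) - 27435 = ((-24)²/18854 - 2455/(-20714)) - 27435 = (576*(1/18854) - 2455*(-1/20714)) - 27435 = (288/9427 + 2455/20714) - 27435 = 29108917/195270878 - 27435 = -5357227429013/195270878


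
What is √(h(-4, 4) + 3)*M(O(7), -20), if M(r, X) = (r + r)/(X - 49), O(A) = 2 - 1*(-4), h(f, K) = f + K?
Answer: -4*√3/23 ≈ -0.30123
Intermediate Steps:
h(f, K) = K + f
O(A) = 6 (O(A) = 2 + 4 = 6)
M(r, X) = 2*r/(-49 + X) (M(r, X) = (2*r)/(-49 + X) = 2*r/(-49 + X))
√(h(-4, 4) + 3)*M(O(7), -20) = √((4 - 4) + 3)*(2*6/(-49 - 20)) = √(0 + 3)*(2*6/(-69)) = √3*(2*6*(-1/69)) = √3*(-4/23) = -4*√3/23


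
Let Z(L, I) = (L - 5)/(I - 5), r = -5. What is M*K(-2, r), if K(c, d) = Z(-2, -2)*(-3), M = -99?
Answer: 297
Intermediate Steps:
Z(L, I) = (-5 + L)/(-5 + I)
K(c, d) = -3 (K(c, d) = ((-5 - 2)/(-5 - 2))*(-3) = (-7/(-7))*(-3) = -1/7*(-7)*(-3) = 1*(-3) = -3)
M*K(-2, r) = -99*(-3) = 297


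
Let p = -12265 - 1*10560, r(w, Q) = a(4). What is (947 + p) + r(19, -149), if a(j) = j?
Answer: -21874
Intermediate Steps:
r(w, Q) = 4
p = -22825 (p = -12265 - 10560 = -22825)
(947 + p) + r(19, -149) = (947 - 22825) + 4 = -21878 + 4 = -21874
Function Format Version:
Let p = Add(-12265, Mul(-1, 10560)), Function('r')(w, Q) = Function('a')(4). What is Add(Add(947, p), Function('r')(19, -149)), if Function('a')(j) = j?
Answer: -21874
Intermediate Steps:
Function('r')(w, Q) = 4
p = -22825 (p = Add(-12265, -10560) = -22825)
Add(Add(947, p), Function('r')(19, -149)) = Add(Add(947, -22825), 4) = Add(-21878, 4) = -21874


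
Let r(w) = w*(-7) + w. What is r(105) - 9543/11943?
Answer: -2511211/3981 ≈ -630.80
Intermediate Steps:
r(w) = -6*w (r(w) = -7*w + w = -6*w)
r(105) - 9543/11943 = -6*105 - 9543/11943 = -630 - 9543/11943 = -630 - 1*3181/3981 = -630 - 3181/3981 = -2511211/3981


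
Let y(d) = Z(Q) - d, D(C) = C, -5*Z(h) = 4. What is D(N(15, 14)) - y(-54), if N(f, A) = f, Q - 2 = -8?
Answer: -191/5 ≈ -38.200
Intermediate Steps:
Q = -6 (Q = 2 - 8 = -6)
Z(h) = -4/5 (Z(h) = -1/5*4 = -4/5)
y(d) = -4/5 - d
D(N(15, 14)) - y(-54) = 15 - (-4/5 - 1*(-54)) = 15 - (-4/5 + 54) = 15 - 1*266/5 = 15 - 266/5 = -191/5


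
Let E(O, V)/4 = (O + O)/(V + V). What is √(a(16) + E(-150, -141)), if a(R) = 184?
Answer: 4*√25991/47 ≈ 13.721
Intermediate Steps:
E(O, V) = 4*O/V (E(O, V) = 4*((O + O)/(V + V)) = 4*((2*O)/((2*V))) = 4*((2*O)*(1/(2*V))) = 4*(O/V) = 4*O/V)
√(a(16) + E(-150, -141)) = √(184 + 4*(-150)/(-141)) = √(184 + 4*(-150)*(-1/141)) = √(184 + 200/47) = √(8848/47) = 4*√25991/47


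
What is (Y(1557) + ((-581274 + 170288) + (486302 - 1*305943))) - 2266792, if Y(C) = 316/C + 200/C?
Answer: -1296160289/519 ≈ -2.4974e+6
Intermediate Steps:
Y(C) = 516/C
(Y(1557) + ((-581274 + 170288) + (486302 - 1*305943))) - 2266792 = (516/1557 + ((-581274 + 170288) + (486302 - 1*305943))) - 2266792 = (516*(1/1557) + (-410986 + (486302 - 305943))) - 2266792 = (172/519 + (-410986 + 180359)) - 2266792 = (172/519 - 230627) - 2266792 = -119695241/519 - 2266792 = -1296160289/519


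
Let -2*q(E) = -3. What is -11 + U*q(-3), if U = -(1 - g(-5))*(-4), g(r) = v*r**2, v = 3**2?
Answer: -1355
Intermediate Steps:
q(E) = 3/2 (q(E) = -1/2*(-3) = 3/2)
v = 9
g(r) = 9*r**2
U = -896 (U = -(1 - 9*(-5)**2)*(-4) = -(1 - 9*25)*(-4) = -(1 - 1*225)*(-4) = -(1 - 225)*(-4) = -(-224)*(-4) = -1*896 = -896)
-11 + U*q(-3) = -11 - 896*3/2 = -11 - 1344 = -1355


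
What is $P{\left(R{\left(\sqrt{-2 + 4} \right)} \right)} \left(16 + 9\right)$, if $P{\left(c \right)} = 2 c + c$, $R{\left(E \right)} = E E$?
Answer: $150$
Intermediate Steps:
$R{\left(E \right)} = E^{2}$
$P{\left(c \right)} = 3 c$
$P{\left(R{\left(\sqrt{-2 + 4} \right)} \right)} \left(16 + 9\right) = 3 \left(\sqrt{-2 + 4}\right)^{2} \left(16 + 9\right) = 3 \left(\sqrt{2}\right)^{2} \cdot 25 = 3 \cdot 2 \cdot 25 = 6 \cdot 25 = 150$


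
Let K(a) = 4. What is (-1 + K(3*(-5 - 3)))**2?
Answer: 9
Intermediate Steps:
(-1 + K(3*(-5 - 3)))**2 = (-1 + 4)**2 = 3**2 = 9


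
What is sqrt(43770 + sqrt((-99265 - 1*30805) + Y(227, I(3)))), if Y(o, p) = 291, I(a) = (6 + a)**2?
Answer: sqrt(43770 + I*sqrt(129779)) ≈ 209.21 + 0.861*I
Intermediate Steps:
sqrt(43770 + sqrt((-99265 - 1*30805) + Y(227, I(3)))) = sqrt(43770 + sqrt((-99265 - 1*30805) + 291)) = sqrt(43770 + sqrt((-99265 - 30805) + 291)) = sqrt(43770 + sqrt(-130070 + 291)) = sqrt(43770 + sqrt(-129779)) = sqrt(43770 + I*sqrt(129779))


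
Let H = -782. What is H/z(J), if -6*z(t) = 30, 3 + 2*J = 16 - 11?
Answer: 782/5 ≈ 156.40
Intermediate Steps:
J = 1 (J = -3/2 + (16 - 11)/2 = -3/2 + (½)*5 = -3/2 + 5/2 = 1)
z(t) = -5 (z(t) = -⅙*30 = -5)
H/z(J) = -782/(-5) = -782*(-⅕) = 782/5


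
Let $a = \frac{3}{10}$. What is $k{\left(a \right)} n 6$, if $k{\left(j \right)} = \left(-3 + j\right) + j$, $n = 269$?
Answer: $- \frac{19368}{5} \approx -3873.6$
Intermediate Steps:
$a = \frac{3}{10}$ ($a = 3 \cdot \frac{1}{10} = \frac{3}{10} \approx 0.3$)
$k{\left(j \right)} = -3 + 2 j$
$k{\left(a \right)} n 6 = \left(-3 + 2 \cdot \frac{3}{10}\right) 269 \cdot 6 = \left(-3 + \frac{3}{5}\right) 1614 = \left(- \frac{12}{5}\right) 1614 = - \frac{19368}{5}$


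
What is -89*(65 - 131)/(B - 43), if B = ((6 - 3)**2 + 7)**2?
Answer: 1958/71 ≈ 27.577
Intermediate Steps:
B = 256 (B = (3**2 + 7)**2 = (9 + 7)**2 = 16**2 = 256)
-89*(65 - 131)/(B - 43) = -89*(65 - 131)/(256 - 43) = -(-5874)/213 = -89*(-22/71) = 1958/71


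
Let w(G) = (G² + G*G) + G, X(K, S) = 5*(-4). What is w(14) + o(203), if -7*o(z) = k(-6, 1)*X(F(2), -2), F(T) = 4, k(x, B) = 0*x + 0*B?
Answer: 406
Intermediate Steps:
k(x, B) = 0 (k(x, B) = 0 + 0 = 0)
X(K, S) = -20
w(G) = G + 2*G² (w(G) = (G² + G²) + G = 2*G² + G = G + 2*G²)
o(z) = 0 (o(z) = -0*(-20) = -⅐*0 = 0)
w(14) + o(203) = 14*(1 + 2*14) + 0 = 14*(1 + 28) + 0 = 14*29 + 0 = 406 + 0 = 406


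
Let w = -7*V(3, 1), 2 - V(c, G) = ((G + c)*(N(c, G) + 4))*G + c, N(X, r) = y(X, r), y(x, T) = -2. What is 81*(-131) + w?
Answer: -10548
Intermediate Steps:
N(X, r) = -2
V(c, G) = 2 - c - G*(2*G + 2*c) (V(c, G) = 2 - (((G + c)*(-2 + 4))*G + c) = 2 - (((G + c)*2)*G + c) = 2 - ((2*G + 2*c)*G + c) = 2 - (G*(2*G + 2*c) + c) = 2 - (c + G*(2*G + 2*c)) = 2 + (-c - G*(2*G + 2*c)) = 2 - c - G*(2*G + 2*c))
w = 63 (w = -7*(2 - 1*3 - 2*1² - 2*1*3) = -7*(2 - 3 - 2*1 - 6) = -7*(2 - 3 - 2 - 6) = -7*(-9) = 63)
81*(-131) + w = 81*(-131) + 63 = -10611 + 63 = -10548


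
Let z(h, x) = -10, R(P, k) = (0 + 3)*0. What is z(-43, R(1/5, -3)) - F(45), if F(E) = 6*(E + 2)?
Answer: -292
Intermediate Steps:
R(P, k) = 0 (R(P, k) = 3*0 = 0)
F(E) = 12 + 6*E (F(E) = 6*(2 + E) = 12 + 6*E)
z(-43, R(1/5, -3)) - F(45) = -10 - (12 + 6*45) = -10 - (12 + 270) = -10 - 1*282 = -10 - 282 = -292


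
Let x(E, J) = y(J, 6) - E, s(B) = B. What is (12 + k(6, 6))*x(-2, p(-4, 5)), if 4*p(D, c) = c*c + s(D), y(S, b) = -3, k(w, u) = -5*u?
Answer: 18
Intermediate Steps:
p(D, c) = D/4 + c²/4 (p(D, c) = (c*c + D)/4 = (c² + D)/4 = (D + c²)/4 = D/4 + c²/4)
x(E, J) = -3 - E
(12 + k(6, 6))*x(-2, p(-4, 5)) = (12 - 5*6)*(-3 - 1*(-2)) = (12 - 30)*(-3 + 2) = -18*(-1) = 18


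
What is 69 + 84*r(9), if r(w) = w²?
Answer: 6873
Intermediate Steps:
69 + 84*r(9) = 69 + 84*9² = 69 + 84*81 = 69 + 6804 = 6873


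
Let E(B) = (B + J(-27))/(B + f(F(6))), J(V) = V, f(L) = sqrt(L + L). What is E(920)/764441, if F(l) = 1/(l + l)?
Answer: 4929360/3882136409959 - 893*sqrt(6)/3882136409959 ≈ 1.2692e-6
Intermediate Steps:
F(l) = 1/(2*l)
f(L) = sqrt(2)*sqrt(L) (f(L) = sqrt(2*L) = sqrt(2)*sqrt(L))
E(B) = (-27 + B)/(B + sqrt(6)/6) (E(B) = (B - 27)/(B + sqrt(2)*sqrt((1/2)/6)) = (-27 + B)/(B + sqrt(2)*sqrt((1/2)*(1/6))) = (-27 + B)/(B + sqrt(2)*sqrt(1/12)) = (-27 + B)/(B + sqrt(2)*(sqrt(3)/6)) = (-27 + B)/(B + sqrt(6)/6))
E(920)/764441 = (6*(-27 + 920)/(sqrt(6) + 6*920))/764441 = (6*893/(sqrt(6) + 5520))*(1/764441) = (6*893/(5520 + sqrt(6)))*(1/764441) = (5358/(5520 + sqrt(6)))*(1/764441) = 5358/(764441*(5520 + sqrt(6)))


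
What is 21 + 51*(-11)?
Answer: -540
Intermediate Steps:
21 + 51*(-11) = 21 - 561 = -540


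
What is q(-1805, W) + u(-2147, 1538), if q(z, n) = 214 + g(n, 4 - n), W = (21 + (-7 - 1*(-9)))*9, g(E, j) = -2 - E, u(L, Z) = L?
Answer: -2142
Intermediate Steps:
W = 207 (W = (21 + (-7 + 9))*9 = (21 + 2)*9 = 23*9 = 207)
q(z, n) = 212 - n (q(z, n) = 214 + (-2 - n) = 212 - n)
q(-1805, W) + u(-2147, 1538) = (212 - 1*207) - 2147 = (212 - 207) - 2147 = 5 - 2147 = -2142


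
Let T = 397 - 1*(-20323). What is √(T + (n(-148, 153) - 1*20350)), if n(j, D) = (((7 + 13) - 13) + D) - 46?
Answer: 22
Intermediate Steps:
T = 20720 (T = 397 + 20323 = 20720)
n(j, D) = -39 + D (n(j, D) = ((20 - 13) + D) - 46 = (7 + D) - 46 = -39 + D)
√(T + (n(-148, 153) - 1*20350)) = √(20720 + ((-39 + 153) - 1*20350)) = √(20720 + (114 - 20350)) = √(20720 - 20236) = √484 = 22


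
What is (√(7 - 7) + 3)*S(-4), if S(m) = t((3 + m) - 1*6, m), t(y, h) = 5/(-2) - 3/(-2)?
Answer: -3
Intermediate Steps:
t(y, h) = -1 (t(y, h) = 5*(-½) - 3*(-½) = -5/2 + 3/2 = -1)
S(m) = -1
(√(7 - 7) + 3)*S(-4) = (√(7 - 7) + 3)*(-1) = (√0 + 3)*(-1) = (0 + 3)*(-1) = 3*(-1) = -3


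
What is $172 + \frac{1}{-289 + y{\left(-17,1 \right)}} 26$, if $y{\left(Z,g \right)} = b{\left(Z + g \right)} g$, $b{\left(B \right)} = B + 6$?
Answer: $\frac{3954}{23} \approx 171.91$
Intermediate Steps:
$b{\left(B \right)} = 6 + B$
$y{\left(Z,g \right)} = g \left(6 + Z + g\right)$ ($y{\left(Z,g \right)} = \left(6 + \left(Z + g\right)\right) g = \left(6 + Z + g\right) g = g \left(6 + Z + g\right)$)
$172 + \frac{1}{-289 + y{\left(-17,1 \right)}} 26 = 172 + \frac{1}{-289 + 1 \left(6 - 17 + 1\right)} 26 = 172 + \frac{1}{-289 + 1 \left(-10\right)} 26 = 172 + \frac{1}{-289 - 10} \cdot 26 = 172 + \frac{1}{-299} \cdot 26 = 172 - \frac{2}{23} = \frac{3954}{23}$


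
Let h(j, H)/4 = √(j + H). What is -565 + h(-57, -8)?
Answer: -565 + 4*I*√65 ≈ -565.0 + 32.249*I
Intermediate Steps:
h(j, H) = 4*√(H + j) (h(j, H) = 4*√(j + H) = 4*√(H + j))
-565 + h(-57, -8) = -565 + 4*√(-8 - 57) = -565 + 4*√(-65) = -565 + 4*(I*√65) = -565 + 4*I*√65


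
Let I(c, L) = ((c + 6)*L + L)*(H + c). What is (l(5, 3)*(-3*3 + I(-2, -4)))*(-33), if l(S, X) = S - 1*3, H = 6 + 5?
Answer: 12474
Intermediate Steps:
H = 11
I(c, L) = (11 + c)*(L + L*(6 + c)) (I(c, L) = ((c + 6)*L + L)*(11 + c) = ((6 + c)*L + L)*(11 + c) = (L*(6 + c) + L)*(11 + c) = (L + L*(6 + c))*(11 + c) = (11 + c)*(L + L*(6 + c)))
l(S, X) = -3 + S (l(S, X) = S - 3 = -3 + S)
(l(5, 3)*(-3*3 + I(-2, -4)))*(-33) = ((-3 + 5)*(-3*3 - 4*(77 + (-2)**2 + 18*(-2))))*(-33) = (2*(-9 - 4*(77 + 4 - 36)))*(-33) = (2*(-9 - 4*45))*(-33) = (2*(-9 - 180))*(-33) = (2*(-189))*(-33) = -378*(-33) = 12474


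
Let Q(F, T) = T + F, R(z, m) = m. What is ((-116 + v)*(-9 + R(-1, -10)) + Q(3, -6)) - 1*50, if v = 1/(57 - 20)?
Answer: 79568/37 ≈ 2150.5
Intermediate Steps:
Q(F, T) = F + T
v = 1/37 ≈ 0.027027
((-116 + v)*(-9 + R(-1, -10)) + Q(3, -6)) - 1*50 = ((-116 + 1/37)*(-9 - 10) + (3 - 6)) - 1*50 = (-4291/37*(-19) - 3) - 50 = (81529/37 - 3) - 50 = 81418/37 - 50 = 79568/37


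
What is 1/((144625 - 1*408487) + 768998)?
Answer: 1/505136 ≈ 1.9797e-6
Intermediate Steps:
1/((144625 - 1*408487) + 768998) = 1/((144625 - 408487) + 768998) = 1/(-263862 + 768998) = 1/505136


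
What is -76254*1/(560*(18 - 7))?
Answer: -38127/3080 ≈ -12.379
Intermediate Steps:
-76254*1/(560*(18 - 7)) = -76254/((11*14)*40) = -76254/(154*40) = -76254/6160 = -76254*1/6160 = -38127/3080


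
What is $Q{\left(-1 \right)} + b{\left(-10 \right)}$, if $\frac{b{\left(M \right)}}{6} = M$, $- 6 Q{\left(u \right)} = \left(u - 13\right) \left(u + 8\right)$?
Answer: $- \frac{131}{3} \approx -43.667$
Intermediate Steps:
$Q{\left(u \right)} = - \frac{\left(-13 + u\right) \left(8 + u\right)}{6}$ ($Q{\left(u \right)} = - \frac{\left(u - 13\right) \left(u + 8\right)}{6} = - \frac{\left(-13 + u\right) \left(8 + u\right)}{6}$)
$b{\left(M \right)} = 6 M$
$Q{\left(-1 \right)} + b{\left(-10 \right)} = \left(\frac{52}{3} - \frac{\left(-1\right)^{2}}{6} + \frac{5}{6} \left(-1\right)\right) + 6 \left(-10\right) = \left(\frac{52}{3} - \frac{1}{6} - \frac{5}{6}\right) - 60 = \frac{49}{3} - 60 = - \frac{131}{3}$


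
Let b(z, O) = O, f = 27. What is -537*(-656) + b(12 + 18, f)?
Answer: 352299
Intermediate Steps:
-537*(-656) + b(12 + 18, f) = -537*(-656) + 27 = 352272 + 27 = 352299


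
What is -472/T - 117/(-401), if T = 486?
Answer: -66205/97443 ≈ -0.67942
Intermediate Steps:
-472/T - 117/(-401) = -472/486 - 117/(-401) = -472*1/486 - 117*(-1/401) = -236/243 + 117/401 = -66205/97443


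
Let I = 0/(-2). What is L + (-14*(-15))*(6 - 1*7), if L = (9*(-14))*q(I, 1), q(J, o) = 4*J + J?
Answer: -210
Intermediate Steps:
I = 0 (I = 0*(-½) = 0)
q(J, o) = 5*J
L = 0 (L = (9*(-14))*(5*0) = -126*0 = 0)
L + (-14*(-15))*(6 - 1*7) = 0 + (-14*(-15))*(6 - 1*7) = 0 + 210*(6 - 7) = 0 + 210*(-1) = 0 - 210 = -210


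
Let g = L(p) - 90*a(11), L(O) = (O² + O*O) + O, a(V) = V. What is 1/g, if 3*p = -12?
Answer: -1/962 ≈ -0.0010395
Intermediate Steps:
p = -4 (p = (⅓)*(-12) = -4)
L(O) = O + 2*O² (L(O) = (O² + O²) + O = 2*O² + O = O + 2*O²)
g = -962 (g = -4*(1 + 2*(-4)) - 90*11 = -4*(1 - 8) - 990 = -4*(-7) - 990 = 28 - 990 = -962)
1/g = 1/(-962) = -1/962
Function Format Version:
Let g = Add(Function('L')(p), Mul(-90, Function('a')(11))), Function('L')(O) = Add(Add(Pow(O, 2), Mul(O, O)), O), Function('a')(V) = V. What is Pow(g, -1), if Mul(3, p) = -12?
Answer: Rational(-1, 962) ≈ -0.0010395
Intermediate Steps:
p = -4 (p = Mul(Rational(1, 3), -12) = -4)
Function('L')(O) = Add(O, Mul(2, Pow(O, 2))) (Function('L')(O) = Add(Add(Pow(O, 2), Pow(O, 2)), O) = Add(Mul(2, Pow(O, 2)), O) = Add(O, Mul(2, Pow(O, 2))))
g = -962 (g = Add(Mul(-4, Add(1, Mul(2, -4))), Mul(-90, 11)) = Add(Mul(-4, Add(1, -8)), -990) = Add(Mul(-4, -7), -990) = Add(28, -990) = -962)
Pow(g, -1) = Pow(-962, -1) = Rational(-1, 962)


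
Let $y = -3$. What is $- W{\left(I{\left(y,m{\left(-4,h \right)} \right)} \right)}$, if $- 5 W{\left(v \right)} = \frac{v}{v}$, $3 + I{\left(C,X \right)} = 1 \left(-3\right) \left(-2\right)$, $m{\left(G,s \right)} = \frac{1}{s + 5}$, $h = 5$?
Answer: $\frac{1}{5} \approx 0.2$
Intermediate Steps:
$m{\left(G,s \right)} = \frac{1}{5 + s}$
$I{\left(C,X \right)} = 3$ ($I{\left(C,X \right)} = -3 + 1 \left(-3\right) \left(-2\right) = -3 - -6 = -3 + 6 = 3$)
$W{\left(v \right)} = - \frac{1}{5}$ ($W{\left(v \right)} = - \frac{v \frac{1}{v}}{5} = \left(- \frac{1}{5}\right) 1 = - \frac{1}{5}$)
$- W{\left(I{\left(y,m{\left(-4,h \right)} \right)} \right)} = \left(-1\right) \left(- \frac{1}{5}\right) = \frac{1}{5}$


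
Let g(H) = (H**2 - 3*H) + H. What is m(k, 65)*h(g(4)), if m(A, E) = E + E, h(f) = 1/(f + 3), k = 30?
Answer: 130/11 ≈ 11.818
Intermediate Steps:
g(H) = H**2 - 2*H
h(f) = 1/(3 + f)
m(A, E) = 2*E
m(k, 65)*h(g(4)) = (2*65)/(3 + 4*(-2 + 4)) = 130/(3 + 4*2) = 130/(3 + 8) = 130/11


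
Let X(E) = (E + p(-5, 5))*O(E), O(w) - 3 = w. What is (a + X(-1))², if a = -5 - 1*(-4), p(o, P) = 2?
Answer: 1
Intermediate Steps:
O(w) = 3 + w
a = -1 (a = -5 + 4 = -1)
X(E) = (2 + E)*(3 + E) (X(E) = (E + 2)*(3 + E) = (2 + E)*(3 + E))
(a + X(-1))² = (-1 + (2 - 1)*(3 - 1))² = (-1 + 1*2)² = (-1 + 2)² = 1² = 1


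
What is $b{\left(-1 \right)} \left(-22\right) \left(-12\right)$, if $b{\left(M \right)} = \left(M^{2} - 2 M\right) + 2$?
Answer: $1320$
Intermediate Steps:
$b{\left(M \right)} = 2 + M^{2} - 2 M$
$b{\left(-1 \right)} \left(-22\right) \left(-12\right) = \left(2 + \left(-1\right)^{2} - -2\right) \left(-22\right) \left(-12\right) = \left(2 + 1 + 2\right) \left(-22\right) \left(-12\right) = 5 \left(-22\right) \left(-12\right) = \left(-110\right) \left(-12\right) = 1320$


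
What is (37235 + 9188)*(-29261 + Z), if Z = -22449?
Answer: -2400533330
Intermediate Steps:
(37235 + 9188)*(-29261 + Z) = (37235 + 9188)*(-29261 - 22449) = 46423*(-51710) = -2400533330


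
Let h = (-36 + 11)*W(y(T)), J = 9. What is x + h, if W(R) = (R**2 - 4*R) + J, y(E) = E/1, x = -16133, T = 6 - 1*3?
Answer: -16283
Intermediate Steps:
T = 3 (T = 6 - 3 = 3)
y(E) = E (y(E) = E*1 = E)
W(R) = 9 + R**2 - 4*R (W(R) = (R**2 - 4*R) + 9 = 9 + R**2 - 4*R)
h = -150 (h = (-36 + 11)*(9 + 3**2 - 4*3) = -25*(9 + 9 - 12) = -25*6 = -150)
x + h = -16133 - 150 = -16283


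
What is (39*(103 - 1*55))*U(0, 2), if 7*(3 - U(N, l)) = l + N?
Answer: 35568/7 ≈ 5081.1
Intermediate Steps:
U(N, l) = 3 - N/7 - l/7 (U(N, l) = 3 - (l + N)/7 = 3 - (N + l)/7 = 3 + (-N/7 - l/7) = 3 - N/7 - l/7)
(39*(103 - 1*55))*U(0, 2) = (39*(103 - 1*55))*(3 - ⅐*0 - ⅐*2) = (39*(103 - 55))*(3 + 0 - 2/7) = (39*48)*(19/7) = 1872*(19/7) = 35568/7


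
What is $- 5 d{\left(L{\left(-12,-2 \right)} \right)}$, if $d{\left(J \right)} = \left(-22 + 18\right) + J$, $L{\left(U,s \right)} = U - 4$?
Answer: $100$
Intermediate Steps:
$L{\left(U,s \right)} = -4 + U$
$d{\left(J \right)} = -4 + J$
$- 5 d{\left(L{\left(-12,-2 \right)} \right)} = - 5 \left(-4 - 16\right) = \left(-5\right) \left(-20\right) = 100$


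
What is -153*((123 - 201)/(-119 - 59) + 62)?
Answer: -850221/89 ≈ -9553.0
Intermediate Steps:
-153*((123 - 201)/(-119 - 59) + 62) = -153*(-78/(-178) + 62) = -153*(-78*(-1/178) + 62) = -153*(39/89 + 62) = -153*5557/89 = -850221/89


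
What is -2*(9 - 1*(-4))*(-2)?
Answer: 52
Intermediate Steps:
-2*(9 - 1*(-4))*(-2) = -2*(9 + 4)*(-2) = -2*13*(-2) = -26*(-2) = 52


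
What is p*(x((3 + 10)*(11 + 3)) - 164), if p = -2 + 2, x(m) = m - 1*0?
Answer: 0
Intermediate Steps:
x(m) = m (x(m) = m + 0 = m)
p = 0
p*(x((3 + 10)*(11 + 3)) - 164) = 0*((3 + 10)*(11 + 3) - 164) = 0*(13*14 - 164) = 0*(182 - 164) = 0*18 = 0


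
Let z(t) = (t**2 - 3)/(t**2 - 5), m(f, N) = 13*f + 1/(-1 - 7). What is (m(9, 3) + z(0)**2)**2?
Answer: 549761809/40000 ≈ 13744.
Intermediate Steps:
m(f, N) = -1/8 + 13*f (m(f, N) = 13*f + 1/(-8) = 13*f - 1/8 = -1/8 + 13*f)
z(t) = (-3 + t**2)/(-5 + t**2)
(m(9, 3) + z(0)**2)**2 = ((-1/8 + 13*9) + ((-3 + 0**2)/(-5 + 0**2))**2)**2 = ((-1/8 + 117) + ((-3 + 0)/(-5 + 0))**2)**2 = (935/8 + (-3/(-5))**2)**2 = (935/8 + (-1/5*(-3))**2)**2 = (935/8 + (3/5)**2)**2 = (935/8 + 9/25)**2 = (23447/200)**2 = 549761809/40000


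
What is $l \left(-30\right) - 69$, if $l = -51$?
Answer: $1461$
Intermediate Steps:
$l \left(-30\right) - 69 = \left(-51\right) \left(-30\right) - 69 = 1530 - 69 = 1461$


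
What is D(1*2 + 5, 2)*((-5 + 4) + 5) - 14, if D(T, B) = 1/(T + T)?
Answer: -96/7 ≈ -13.714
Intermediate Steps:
D(T, B) = 1/(2*T)
D(1*2 + 5, 2)*((-5 + 4) + 5) - 14 = (1/(2*(1*2 + 5)))*((-5 + 4) + 5) - 14 = (1/(2*(2 + 5)))*(-1 + 5) - 14 = ((1/2)/7)*4 - 14 = ((1/2)*(1/7))*4 - 14 = (1/14)*4 - 14 = 2/7 - 14 = -96/7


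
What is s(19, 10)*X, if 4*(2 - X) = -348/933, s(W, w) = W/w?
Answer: 12369/3110 ≈ 3.9772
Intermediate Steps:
X = 651/311 (X = 2 - (-87)/933 = 2 - ¼*(-116/311) = 2 + 29/311 = 651/311 ≈ 2.0932)
s(19, 10)*X = (19/10)*(651/311) = 12369/3110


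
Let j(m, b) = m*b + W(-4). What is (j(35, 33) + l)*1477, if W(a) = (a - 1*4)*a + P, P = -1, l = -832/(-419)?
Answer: 735200382/419 ≈ 1.7547e+6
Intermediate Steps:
l = 832/419 (l = -832*(-1/419) = 832/419 ≈ 1.9857)
W(a) = -1 + a*(-4 + a) (W(a) = (a - 1*4)*a - 1 = (a - 4)*a - 1 = (-4 + a)*a - 1 = a*(-4 + a) - 1 = -1 + a*(-4 + a))
j(m, b) = 31 + b*m (j(m, b) = m*b + (-1 + (-4)² - 4*(-4)) = b*m + (-1 + 16 + 16) = b*m + 31 = 31 + b*m)
(j(35, 33) + l)*1477 = ((31 + 33*35) + 832/419)*1477 = ((31 + 1155) + 832/419)*1477 = (1186 + 832/419)*1477 = (497766/419)*1477 = 735200382/419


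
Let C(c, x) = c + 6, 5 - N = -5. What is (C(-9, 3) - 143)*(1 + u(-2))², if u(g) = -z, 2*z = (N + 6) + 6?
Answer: -14600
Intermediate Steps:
N = 10 (N = 5 - 1*(-5) = 5 + 5 = 10)
z = 11 (z = ((10 + 6) + 6)/2 = (16 + 6)/2 = (½)*22 = 11)
u(g) = -11 (u(g) = -1*11 = -11)
C(c, x) = 6 + c
(C(-9, 3) - 143)*(1 + u(-2))² = ((6 - 9) - 143)*(1 - 11)² = (-3 - 143)*(-10)² = -146*100 = -14600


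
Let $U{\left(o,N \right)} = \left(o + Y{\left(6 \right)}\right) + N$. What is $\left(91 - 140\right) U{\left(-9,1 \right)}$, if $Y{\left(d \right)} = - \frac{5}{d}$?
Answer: $\frac{2597}{6} \approx 432.83$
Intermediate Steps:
$U{\left(o,N \right)} = - \frac{5}{6} + N + o$ ($U{\left(o,N \right)} = \left(o - \frac{5}{6}\right) + N = \left(- \frac{5}{6} + o\right) + N = - \frac{5}{6} + N + o$)
$\left(91 - 140\right) U{\left(-9,1 \right)} = \left(91 - 140\right) \left(- \frac{5}{6} + 1 - 9\right) = \left(-49\right) \left(- \frac{53}{6}\right) = \frac{2597}{6}$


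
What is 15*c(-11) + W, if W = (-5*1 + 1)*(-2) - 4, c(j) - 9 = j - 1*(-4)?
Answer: 34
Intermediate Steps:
c(j) = 13 + j (c(j) = 9 + (j - 1*(-4)) = 9 + (j + 4) = 9 + (4 + j) = 13 + j)
W = 4 (W = (-5 + 1)*(-2) - 4 = -4*(-2) - 4 = 8 - 4 = 4)
15*c(-11) + W = 15*(13 - 11) + 4 = 15*2 + 4 = 30 + 4 = 34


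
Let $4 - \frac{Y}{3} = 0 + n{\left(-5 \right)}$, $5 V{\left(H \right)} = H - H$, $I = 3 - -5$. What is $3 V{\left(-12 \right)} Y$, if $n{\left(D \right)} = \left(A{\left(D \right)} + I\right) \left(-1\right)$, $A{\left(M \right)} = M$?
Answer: $0$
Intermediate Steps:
$I = 8$ ($I = 3 + 5 = 8$)
$V{\left(H \right)} = 0$ ($V{\left(H \right)} = \frac{H - H}{5} = \frac{1}{5} \cdot 0 = 0$)
$n{\left(D \right)} = -8 - D$ ($n{\left(D \right)} = \left(D + 8\right) \left(-1\right) = \left(8 + D\right) \left(-1\right) = -8 - D$)
$Y = 21$ ($Y = 12 - 3 \left(0 - 3\right) = 12 - -9 = 12 + 9 = 21$)
$3 V{\left(-12 \right)} Y = 3 \cdot 0 \cdot 21 = 0 \cdot 21 = 0$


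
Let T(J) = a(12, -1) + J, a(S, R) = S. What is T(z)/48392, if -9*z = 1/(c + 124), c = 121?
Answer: 26459/106704360 ≈ 0.00024797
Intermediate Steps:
z = -1/2205 (z = -1/(9*(121 + 124)) = -⅑/245 = -⅑*1/245 = -1/2205 ≈ -0.00045351)
T(J) = 12 + J
T(z)/48392 = (12 - 1/2205)/48392 = (26459/2205)*(1/48392) = 26459/106704360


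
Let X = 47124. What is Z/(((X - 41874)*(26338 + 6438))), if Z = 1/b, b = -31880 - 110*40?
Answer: -1/6242844720000 ≈ -1.6018e-13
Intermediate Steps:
b = -36280 (b = -31880 - 1*4400 = -31880 - 4400 = -36280)
Z = -1/36280 (Z = 1/(-36280) = -1/36280 ≈ -2.7563e-5)
Z/(((X - 41874)*(26338 + 6438))) = -1/((26338 + 6438)*(47124 - 41874))/36280 = -1/(36280*(5250*32776)) = -1/36280/172074000 = -1/36280*1/172074000 = -1/6242844720000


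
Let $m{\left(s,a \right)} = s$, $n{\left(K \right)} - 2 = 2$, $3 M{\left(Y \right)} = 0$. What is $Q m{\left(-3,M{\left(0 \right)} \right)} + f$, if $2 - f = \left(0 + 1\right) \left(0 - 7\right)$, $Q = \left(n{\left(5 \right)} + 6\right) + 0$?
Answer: $-21$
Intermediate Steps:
$M{\left(Y \right)} = 0$ ($M{\left(Y \right)} = \frac{1}{3} \cdot 0 = 0$)
$n{\left(K \right)} = 4$ ($n{\left(K \right)} = 2 + 2 = 4$)
$Q = 10$ ($Q = \left(4 + 6\right) + 0 = 10 + 0 = 10$)
$f = 9$ ($f = 2 - \left(0 + 1\right) \left(0 - 7\right) = 2 - 1 \left(-7\right) = 2 - -7 = 2 + 7 = 9$)
$Q m{\left(-3,M{\left(0 \right)} \right)} + f = 10 \left(-3\right) + 9 = -30 + 9 = -21$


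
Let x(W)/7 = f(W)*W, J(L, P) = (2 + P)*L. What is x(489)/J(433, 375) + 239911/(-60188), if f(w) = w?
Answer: 61582191685/9825149308 ≈ 6.2678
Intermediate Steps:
J(L, P) = L*(2 + P)
x(W) = 7*W² (x(W) = 7*(W*W) = 7*W²)
x(489)/J(433, 375) + 239911/(-60188) = (7*489²)/((433*(2 + 375))) + 239911/(-60188) = (7*239121)/((433*377)) + 239911*(-1/60188) = 1673847/163241 - 239911/60188 = 61582191685/9825149308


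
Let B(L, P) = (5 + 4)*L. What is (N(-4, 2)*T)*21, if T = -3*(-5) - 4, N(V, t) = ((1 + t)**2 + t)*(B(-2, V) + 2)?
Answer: -40656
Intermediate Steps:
B(L, P) = 9*L
N(V, t) = -16*t - 16*(1 + t)**2 (N(V, t) = ((1 + t)**2 + t)*(9*(-2) + 2) = (t + (1 + t)**2)*(-18 + 2) = (t + (1 + t)**2)*(-16) = -16*t - 16*(1 + t)**2)
T = 11 (T = 15 - 4 = 11)
(N(-4, 2)*T)*21 = ((-16*2 - 16*(1 + 2)**2)*11)*21 = ((-32 - 16*3**2)*11)*21 = ((-32 - 16*9)*11)*21 = ((-32 - 144)*11)*21 = -176*11*21 = -1936*21 = -40656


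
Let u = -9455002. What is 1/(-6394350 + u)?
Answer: -1/15849352 ≈ -6.3094e-8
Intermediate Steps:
1/(-6394350 + u) = 1/(-6394350 - 9455002) = 1/(-15849352) = -1/15849352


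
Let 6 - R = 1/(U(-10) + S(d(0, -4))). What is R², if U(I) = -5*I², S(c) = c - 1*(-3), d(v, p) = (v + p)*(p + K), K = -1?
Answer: 8196769/227529 ≈ 36.025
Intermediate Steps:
d(v, p) = (-1 + p)*(p + v) (d(v, p) = (v + p)*(p - 1) = (p + v)*(-1 + p) = (-1 + p)*(p + v))
S(c) = 3 + c (S(c) = c + 3 = 3 + c)
R = 2863/477 (R = 6 - 1/(-5*(-10)² + (3 + ((-4)² - 1*(-4) - 1*0 - 4*0))) = 6 - 1/(-5*100 + (3 + (16 + 4 + 0 + 0))) = 6 - 1/(-500 + (3 + 20)) = 6 - 1/(-500 + 23) = 6 - 1/(-477) = 6 - 1*(-1/477) = 6 + 1/477 = 2863/477 ≈ 6.0021)
R² = (2863/477)² = 8196769/227529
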